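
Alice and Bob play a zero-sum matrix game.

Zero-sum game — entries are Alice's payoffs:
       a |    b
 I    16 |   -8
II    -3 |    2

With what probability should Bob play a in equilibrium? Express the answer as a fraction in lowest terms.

Row minima are -8 and -3, so Alice's maximin is -3; column maxima are 16 and 2, so Bob's minimax is 2. These differ, so the equilibrium is in mixed strategies.
Let Bob play a with probability q. Alice is indifferent when 16q − 8(1−q) = −3q + 2(1−q), giving q = 10/29.

10/29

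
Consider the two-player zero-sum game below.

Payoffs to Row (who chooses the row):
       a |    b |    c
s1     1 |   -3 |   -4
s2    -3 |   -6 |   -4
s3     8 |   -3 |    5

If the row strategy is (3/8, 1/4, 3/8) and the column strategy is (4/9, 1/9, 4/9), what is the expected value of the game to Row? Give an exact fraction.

Against (4/9, 1/9, 4/9), each row's expected payoff is s1: -5/3; s2: -34/9; s3: 49/9.
Taking the (3/8, 1/4, 3/8)-weighted average: (3/8)·(-5/3) + (1/4)·(-34/9) + (3/8)·(49/9) = 17/36.

17/36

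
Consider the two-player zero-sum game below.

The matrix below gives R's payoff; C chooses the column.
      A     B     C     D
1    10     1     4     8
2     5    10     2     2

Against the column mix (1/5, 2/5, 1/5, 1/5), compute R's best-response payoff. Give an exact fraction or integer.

1: (10)·(1/5) + (1)·(2/5) + (4)·(1/5) + (8)·(1/5) = 24/5.
2: (5)·(1/5) + (10)·(2/5) + (2)·(1/5) + (2)·(1/5) = 29/5.
The best pure response is 2 with expected payoff 29/5.

29/5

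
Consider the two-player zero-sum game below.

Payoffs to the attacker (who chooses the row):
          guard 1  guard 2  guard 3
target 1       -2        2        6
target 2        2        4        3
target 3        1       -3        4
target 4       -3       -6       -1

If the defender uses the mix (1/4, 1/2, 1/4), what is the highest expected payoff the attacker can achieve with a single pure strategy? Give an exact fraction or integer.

13/4

target 1: (-2)·(1/4) + (2)·(1/2) + (6)·(1/4) = 2.
target 2: (2)·(1/4) + (4)·(1/2) + (3)·(1/4) = 13/4.
target 3: (1)·(1/4) + (-3)·(1/2) + (4)·(1/4) = -1/4.
target 4: (-3)·(1/4) + (-6)·(1/2) + (-1)·(1/4) = -4.
The best pure response is target 2 with expected payoff 13/4.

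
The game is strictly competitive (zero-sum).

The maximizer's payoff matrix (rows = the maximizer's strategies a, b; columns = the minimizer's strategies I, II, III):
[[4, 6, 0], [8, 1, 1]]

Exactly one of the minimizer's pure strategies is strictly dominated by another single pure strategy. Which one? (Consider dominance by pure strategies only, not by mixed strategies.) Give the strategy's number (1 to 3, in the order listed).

1

The minimizer prefers columns that give the maximizer less. Compare I with III: 0 < 4, 1 < 8.
So III strictly dominates I for the minimizer; I is strictly dominated.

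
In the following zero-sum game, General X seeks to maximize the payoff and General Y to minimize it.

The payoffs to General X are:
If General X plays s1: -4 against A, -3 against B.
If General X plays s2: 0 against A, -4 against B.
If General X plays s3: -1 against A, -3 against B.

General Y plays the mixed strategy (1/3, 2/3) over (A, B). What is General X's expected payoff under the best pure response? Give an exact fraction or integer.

s1: (-4)·(1/3) + (-3)·(2/3) = -10/3.
s2: (0)·(1/3) + (-4)·(2/3) = -8/3.
s3: (-1)·(1/3) + (-3)·(2/3) = -7/3.
The best pure response is s3 with expected payoff -7/3.

-7/3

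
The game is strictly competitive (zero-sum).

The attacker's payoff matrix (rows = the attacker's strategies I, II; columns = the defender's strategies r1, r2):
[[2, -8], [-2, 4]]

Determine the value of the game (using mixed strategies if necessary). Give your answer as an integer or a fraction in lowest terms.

Row minima are -8 and -2, so the attacker's maximin is -2; column maxima are 2 and 4, so the defender's minimax is 2. These differ, so the equilibrium is in mixed strategies.
Let the attacker play I with probability p. The defender is indifferent when 2p − 2(1−p) = −8p + 4(1−p), giving p = 3/8.
Let the defender play r1 with probability q. The attacker is indifferent when 2q − 8(1−q) = −2q + 4(1−q), giving q = 3/4.
The value is 2·(3/4) + (-8)·(1/4) = -1/2.

-1/2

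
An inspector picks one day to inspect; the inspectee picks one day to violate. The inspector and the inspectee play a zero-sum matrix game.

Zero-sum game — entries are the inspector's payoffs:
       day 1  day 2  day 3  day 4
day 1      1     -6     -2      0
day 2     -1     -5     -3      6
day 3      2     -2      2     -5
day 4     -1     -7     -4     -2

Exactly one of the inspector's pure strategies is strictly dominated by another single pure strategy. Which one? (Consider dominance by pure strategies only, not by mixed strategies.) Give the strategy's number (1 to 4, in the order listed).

4

Compare day 4 with day 1: 1 > -1, -6 > -7, -2 > -4, 0 > -2.
So day 1 strictly dominates day 4 for the inspector; day 4 is strictly dominated.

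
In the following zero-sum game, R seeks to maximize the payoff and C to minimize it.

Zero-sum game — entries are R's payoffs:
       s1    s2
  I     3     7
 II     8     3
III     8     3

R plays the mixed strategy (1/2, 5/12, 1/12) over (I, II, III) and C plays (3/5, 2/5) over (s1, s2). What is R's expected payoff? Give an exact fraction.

53/10

Against (3/5, 2/5), each row's expected payoff is I: 23/5; II: 6; III: 6.
Taking the (1/2, 5/12, 1/12)-weighted average: (1/2)·(23/5) + (5/12)·(6) + (1/12)·(6) = 53/10.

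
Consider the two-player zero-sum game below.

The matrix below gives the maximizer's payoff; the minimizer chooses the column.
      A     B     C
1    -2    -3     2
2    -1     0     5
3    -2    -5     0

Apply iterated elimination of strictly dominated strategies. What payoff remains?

-1

Row 1 is strictly dominated by row 2 (-1>-2, 0>-3, 5>2); eliminate 1.
Row 3 is strictly dominated by row 2 (-1>-2, 0>-5, 5>0); eliminate 3.
Column B is strictly dominated by A for the minimizer (-1<0); eliminate B.
Column C is strictly dominated by A for the minimizer (-1<5); eliminate C.
Only (2, A) remains, with payoff -1.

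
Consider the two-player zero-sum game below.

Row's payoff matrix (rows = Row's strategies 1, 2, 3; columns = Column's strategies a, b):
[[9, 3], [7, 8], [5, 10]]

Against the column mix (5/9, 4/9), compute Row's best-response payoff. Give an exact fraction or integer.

1: (9)·(5/9) + (3)·(4/9) = 19/3.
2: (7)·(5/9) + (8)·(4/9) = 67/9.
3: (5)·(5/9) + (10)·(4/9) = 65/9.
The best pure response is 2 with expected payoff 67/9.

67/9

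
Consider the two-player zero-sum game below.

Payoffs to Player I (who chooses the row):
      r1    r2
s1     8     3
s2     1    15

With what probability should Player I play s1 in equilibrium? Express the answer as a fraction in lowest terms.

Row minima are 3 and 1, so Player I's maximin is 3; column maxima are 8 and 15, so Player II's minimax is 8. These differ, so the equilibrium is in mixed strategies.
Let Player I play s1 with probability p. Player II is indifferent when 8p + (1−p) = 3p + 15(1−p), giving p = 14/19.

14/19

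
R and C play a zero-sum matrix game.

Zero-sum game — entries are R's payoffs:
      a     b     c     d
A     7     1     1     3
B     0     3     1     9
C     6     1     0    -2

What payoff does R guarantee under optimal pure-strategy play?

Row minima: 1, 0, -2 → R's maximin is 1.
Column maxima: 7, 3, 1, 9 → C's minimax is 1.
They coincide at (A, c), so the value is 1.

1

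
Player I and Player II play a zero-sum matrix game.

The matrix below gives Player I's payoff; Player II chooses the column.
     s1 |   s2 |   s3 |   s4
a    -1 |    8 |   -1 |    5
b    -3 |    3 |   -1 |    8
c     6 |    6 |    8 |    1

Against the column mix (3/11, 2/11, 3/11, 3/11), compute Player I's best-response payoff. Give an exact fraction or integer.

57/11

a: (-1)·(3/11) + (8)·(2/11) + (-1)·(3/11) + (5)·(3/11) = 25/11.
b: (-3)·(3/11) + (3)·(2/11) + (-1)·(3/11) + (8)·(3/11) = 18/11.
c: (6)·(3/11) + (6)·(2/11) + (8)·(3/11) + (1)·(3/11) = 57/11.
The best pure response is c with expected payoff 57/11.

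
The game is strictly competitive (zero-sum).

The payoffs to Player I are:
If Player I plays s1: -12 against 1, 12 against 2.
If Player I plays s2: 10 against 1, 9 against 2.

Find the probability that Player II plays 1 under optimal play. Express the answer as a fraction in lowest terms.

Row minima are -12 and 9, so Player I's maximin is 9; column maxima are 10 and 12, so Player II's minimax is 10. These differ, so the equilibrium is in mixed strategies.
Let Player II play 1 with probability q. Player I is indifferent when −12q + 12(1−q) = 10q + 9(1−q), giving q = 3/25.

3/25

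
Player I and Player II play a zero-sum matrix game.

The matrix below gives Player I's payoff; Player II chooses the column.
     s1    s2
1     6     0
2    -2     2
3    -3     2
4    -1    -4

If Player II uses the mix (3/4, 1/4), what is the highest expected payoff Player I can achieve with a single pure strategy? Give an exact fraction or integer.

1: (6)·(3/4) + (0)·(1/4) = 9/2.
2: (-2)·(3/4) + (2)·(1/4) = -1.
3: (-3)·(3/4) + (2)·(1/4) = -7/4.
4: (-1)·(3/4) + (-4)·(1/4) = -7/4.
The best pure response is 1 with expected payoff 9/2.

9/2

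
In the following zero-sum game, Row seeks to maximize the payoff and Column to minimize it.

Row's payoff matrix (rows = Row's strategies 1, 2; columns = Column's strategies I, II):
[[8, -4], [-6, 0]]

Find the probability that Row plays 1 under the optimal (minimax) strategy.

1/3

Row minima are -4 and -6, so Row's maximin is -4; column maxima are 8 and 0, so Column's minimax is 0. These differ, so the equilibrium is in mixed strategies.
Let Row play 1 with probability p. Column is indifferent when 8p − 6(1−p) = −4p, giving p = 1/3.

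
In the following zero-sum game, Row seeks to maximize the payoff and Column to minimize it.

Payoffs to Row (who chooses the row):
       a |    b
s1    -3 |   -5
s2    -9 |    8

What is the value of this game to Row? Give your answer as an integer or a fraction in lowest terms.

Row minima are -5 and -9, so Row's maximin is -5; column maxima are -3 and 8, so Column's minimax is -3. These differ, so the equilibrium is in mixed strategies.
Let Row play s1 with probability p. Column is indifferent when −3p − 9(1−p) = −5p + 8(1−p), giving p = 17/19.
Let Column play a with probability q. Row is indifferent when −3q − 5(1−q) = −9q + 8(1−q), giving q = 13/19.
The value is -3·(13/19) + (-5)·(6/19) = -69/19.

-69/19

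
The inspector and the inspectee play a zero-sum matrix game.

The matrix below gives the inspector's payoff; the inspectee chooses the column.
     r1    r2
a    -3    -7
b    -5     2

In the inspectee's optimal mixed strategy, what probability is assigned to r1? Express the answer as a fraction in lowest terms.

Row minima are -7 and -5, so the inspector's maximin is -5; column maxima are -3 and 2, so the inspectee's minimax is -3. These differ, so the equilibrium is in mixed strategies.
Let the inspectee play r1 with probability q. The inspector is indifferent when −3q − 7(1−q) = −5q + 2(1−q), giving q = 9/11.

9/11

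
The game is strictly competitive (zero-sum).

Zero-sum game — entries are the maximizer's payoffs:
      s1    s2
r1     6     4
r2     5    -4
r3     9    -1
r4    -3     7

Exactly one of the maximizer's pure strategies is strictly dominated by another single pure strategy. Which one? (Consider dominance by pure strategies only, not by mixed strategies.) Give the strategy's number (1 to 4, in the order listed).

Compare r2 with r1: 6 > 5, 4 > -4.
So r1 strictly dominates r2 for the maximizer; r2 is strictly dominated.

2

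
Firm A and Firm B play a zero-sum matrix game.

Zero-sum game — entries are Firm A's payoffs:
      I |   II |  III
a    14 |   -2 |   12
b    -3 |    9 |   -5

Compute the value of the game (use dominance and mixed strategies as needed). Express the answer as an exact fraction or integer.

Column I is strictly dominated by III for Firm B (it gives Firm A more in every row).
The remaining 2×2 game on (a, b) × (II, III) has no saddle point. Let Firm A play a with probability p; indifference gives −2p + 9(1−p) = 12p − 5(1−p), so p = 1/2.
Similarly Firm B's optimal q on II is 17/28, and the value is -2·(17/28) + (12)·(11/28) = 7/2.

7/2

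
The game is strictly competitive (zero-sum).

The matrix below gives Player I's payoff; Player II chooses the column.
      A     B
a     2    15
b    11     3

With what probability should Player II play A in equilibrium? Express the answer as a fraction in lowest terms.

4/7

Row minima are 2 and 3, so Player I's maximin is 3; column maxima are 11 and 15, so Player II's minimax is 11. These differ, so the equilibrium is in mixed strategies.
Let Player II play A with probability q. Player I is indifferent when 2q + 15(1−q) = 11q + 3(1−q), giving q = 4/7.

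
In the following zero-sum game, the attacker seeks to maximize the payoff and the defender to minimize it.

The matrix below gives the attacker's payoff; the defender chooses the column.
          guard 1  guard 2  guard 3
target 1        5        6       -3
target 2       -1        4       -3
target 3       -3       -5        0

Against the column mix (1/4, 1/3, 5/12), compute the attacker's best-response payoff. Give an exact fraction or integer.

2

target 1: (5)·(1/4) + (6)·(1/3) + (-3)·(5/12) = 2.
target 2: (-1)·(1/4) + (4)·(1/3) + (-3)·(5/12) = -1/6.
target 3: (-3)·(1/4) + (-5)·(1/3) + (0)·(5/12) = -29/12.
The best pure response is target 1 with expected payoff 2.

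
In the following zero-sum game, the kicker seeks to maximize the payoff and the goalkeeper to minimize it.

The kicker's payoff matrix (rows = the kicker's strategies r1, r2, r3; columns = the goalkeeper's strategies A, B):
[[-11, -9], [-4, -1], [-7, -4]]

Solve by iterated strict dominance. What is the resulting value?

-4

Column B is strictly dominated by A for the goalkeeper (-11<-9, -4<-1, -7<-4); eliminate B.
Row r3 is strictly dominated by row r2 (-4>-7); eliminate r3.
Row r1 is strictly dominated by row r2 (-4>-11); eliminate r1.
Only (r2, A) remains, with payoff -4.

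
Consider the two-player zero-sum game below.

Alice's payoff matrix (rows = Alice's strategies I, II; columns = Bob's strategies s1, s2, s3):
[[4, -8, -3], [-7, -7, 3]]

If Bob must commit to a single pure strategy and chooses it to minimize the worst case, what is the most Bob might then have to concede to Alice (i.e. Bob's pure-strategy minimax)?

-7

The worst case (largest entry) in each column is s1: 4, s2: -7, s3: 3.
The best (smallest) of these is -7.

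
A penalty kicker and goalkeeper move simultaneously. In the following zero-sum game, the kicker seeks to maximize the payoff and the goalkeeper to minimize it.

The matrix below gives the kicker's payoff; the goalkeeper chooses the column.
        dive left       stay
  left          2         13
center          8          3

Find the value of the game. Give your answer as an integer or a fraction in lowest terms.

Row minima are 2 and 3, so the kicker's maximin is 3; column maxima are 8 and 13, so the goalkeeper's minimax is 8. These differ, so the equilibrium is in mixed strategies.
Let the kicker play left with probability p. The goalkeeper is indifferent when 2p + 8(1−p) = 13p + 3(1−p), giving p = 5/16.
Let the goalkeeper play dive left with probability q. The kicker is indifferent when 2q + 13(1−q) = 8q + 3(1−q), giving q = 5/8.
The value is 2·(5/8) + (13)·(3/8) = 49/8.

49/8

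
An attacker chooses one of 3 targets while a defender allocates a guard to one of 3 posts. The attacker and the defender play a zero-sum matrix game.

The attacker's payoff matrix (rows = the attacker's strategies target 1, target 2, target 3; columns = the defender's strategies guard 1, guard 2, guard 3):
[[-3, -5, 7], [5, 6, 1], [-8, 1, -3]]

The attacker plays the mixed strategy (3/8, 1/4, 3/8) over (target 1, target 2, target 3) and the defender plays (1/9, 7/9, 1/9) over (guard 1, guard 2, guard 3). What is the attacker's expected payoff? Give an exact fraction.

-1/8

Against (1/9, 7/9, 1/9), each row's expected payoff is target 1: -31/9; target 2: 16/3; target 3: -4/9.
Taking the (3/8, 1/4, 3/8)-weighted average: (3/8)·(-31/9) + (1/4)·(16/3) + (3/8)·(-4/9) = -1/8.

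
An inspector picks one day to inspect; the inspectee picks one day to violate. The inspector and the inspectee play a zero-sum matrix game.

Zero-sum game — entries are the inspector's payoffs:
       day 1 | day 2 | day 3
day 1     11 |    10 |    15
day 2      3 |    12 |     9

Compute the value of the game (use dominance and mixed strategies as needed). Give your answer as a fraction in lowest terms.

Column day 3 is strictly dominated by day 1 for the inspectee (it gives the inspector more in every row).
The remaining 2×2 game on (day 1, day 2) × (day 1, day 2) has no saddle point. Let the inspector play day 1 with probability p; indifference gives 11p + 3(1−p) = 10p + 12(1−p), so p = 9/10.
Similarly the inspectee's optimal q on day 1 is 1/5, and the value is 11·(1/5) + (10)·(4/5) = 51/5.

51/5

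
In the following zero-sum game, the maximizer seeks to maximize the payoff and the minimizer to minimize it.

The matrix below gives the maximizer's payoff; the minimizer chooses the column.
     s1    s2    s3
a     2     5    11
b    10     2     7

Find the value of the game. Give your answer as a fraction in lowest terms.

Column s3 is strictly dominated by s2 for the minimizer (it gives the maximizer more in every row).
The remaining 2×2 game on (a, b) × (s1, s2) has no saddle point. Let the maximizer play a with probability p; indifference gives 2p + 10(1−p) = 5p + 2(1−p), so p = 8/11.
Similarly the minimizer's optimal q on s1 is 3/11, and the value is 2·(3/11) + (5)·(8/11) = 46/11.

46/11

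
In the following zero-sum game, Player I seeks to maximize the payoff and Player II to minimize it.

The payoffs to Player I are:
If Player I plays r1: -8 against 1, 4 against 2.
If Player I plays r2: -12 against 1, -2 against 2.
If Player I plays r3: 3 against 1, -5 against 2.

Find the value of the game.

Row r2 is strictly dominated by row r1, so Player I never plays it.
The remaining 2×2 game on (r1, r3) × (1, 2) has no saddle point. Let Player I play r1 with probability p; indifference gives −8p + 3(1−p) = 4p − 5(1−p), so p = 2/5.
Similarly Player II's optimal q on 1 is 9/20, and the value is -8·(9/20) + (4)·(11/20) = -7/5.

-7/5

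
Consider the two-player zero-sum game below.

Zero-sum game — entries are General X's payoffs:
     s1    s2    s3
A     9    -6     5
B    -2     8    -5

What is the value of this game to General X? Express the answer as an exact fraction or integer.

5/12

Column s1 is strictly dominated by s3 for General Y (it gives General X more in every row).
The remaining 2×2 game on (A, B) × (s2, s3) has no saddle point. Let General X play A with probability p; indifference gives −6p + 8(1−p) = 5p − 5(1−p), so p = 13/24.
Similarly General Y's optimal q on s2 is 5/12, and the value is -6·(5/12) + (5)·(7/12) = 5/12.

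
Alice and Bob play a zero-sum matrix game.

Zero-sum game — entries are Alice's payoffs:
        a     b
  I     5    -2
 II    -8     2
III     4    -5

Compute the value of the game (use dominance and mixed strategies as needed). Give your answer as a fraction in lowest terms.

-6/17

Row III is strictly dominated by row I, so Alice never plays it.
The remaining 2×2 game on (I, II) × (a, b) has no saddle point. Let Alice play I with probability p; indifference gives 5p − 8(1−p) = −2p + 2(1−p), so p = 10/17.
Similarly Bob's optimal q on a is 4/17, and the value is 5·(4/17) + (-2)·(13/17) = -6/17.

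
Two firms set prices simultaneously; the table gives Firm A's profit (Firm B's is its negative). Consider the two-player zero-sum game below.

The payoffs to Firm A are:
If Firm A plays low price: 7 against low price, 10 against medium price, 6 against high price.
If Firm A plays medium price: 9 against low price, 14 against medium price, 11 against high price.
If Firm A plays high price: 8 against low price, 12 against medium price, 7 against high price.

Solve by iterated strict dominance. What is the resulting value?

9

Column medium price is strictly dominated by low price for Firm B (7<10, 9<14, 8<12); eliminate medium price.
Row high price is strictly dominated by row medium price (9>8, 11>7); eliminate high price.
Row low price is strictly dominated by row medium price (9>7, 11>6); eliminate low price.
Column high price is strictly dominated by low price for Firm B (9<11); eliminate high price.
Only (medium price, low price) remains, with payoff 9.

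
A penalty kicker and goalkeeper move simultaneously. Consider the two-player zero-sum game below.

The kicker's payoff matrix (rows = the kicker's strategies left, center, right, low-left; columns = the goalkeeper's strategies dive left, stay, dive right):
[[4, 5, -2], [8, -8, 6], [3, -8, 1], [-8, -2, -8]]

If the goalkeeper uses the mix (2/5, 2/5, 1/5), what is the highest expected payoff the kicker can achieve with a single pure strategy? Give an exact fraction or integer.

16/5

left: (4)·(2/5) + (5)·(2/5) + (-2)·(1/5) = 16/5.
center: (8)·(2/5) + (-8)·(2/5) + (6)·(1/5) = 6/5.
right: (3)·(2/5) + (-8)·(2/5) + (1)·(1/5) = -9/5.
low-left: (-8)·(2/5) + (-2)·(2/5) + (-8)·(1/5) = -28/5.
The best pure response is left with expected payoff 16/5.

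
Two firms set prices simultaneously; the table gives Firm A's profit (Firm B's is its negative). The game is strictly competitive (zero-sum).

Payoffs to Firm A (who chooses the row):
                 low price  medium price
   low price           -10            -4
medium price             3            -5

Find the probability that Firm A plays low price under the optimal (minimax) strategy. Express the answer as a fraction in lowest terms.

Row minima are -10 and -5, so Firm A's maximin is -5; column maxima are 3 and -4, so Firm B's minimax is -4. These differ, so the equilibrium is in mixed strategies.
Let Firm A play low price with probability p. Firm B is indifferent when −10p + 3(1−p) = −4p − 5(1−p), giving p = 4/7.

4/7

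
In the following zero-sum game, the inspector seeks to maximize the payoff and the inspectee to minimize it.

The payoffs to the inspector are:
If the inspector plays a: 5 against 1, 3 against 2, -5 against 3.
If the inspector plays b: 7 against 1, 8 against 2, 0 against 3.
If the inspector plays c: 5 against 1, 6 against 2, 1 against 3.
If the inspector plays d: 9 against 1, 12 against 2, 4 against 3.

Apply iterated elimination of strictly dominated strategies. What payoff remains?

Column 2 is strictly dominated by 3 for the inspectee (-5<3, 0<8, 1<6, 4<12); eliminate 2.
Row a is strictly dominated by row b (7>5, 0>-5); eliminate a.
Row c is strictly dominated by row d (9>5, 4>1); eliminate c.
Column 1 is strictly dominated by 3 for the inspectee (0<7, 4<9); eliminate 1.
Row b is strictly dominated by row d (4>0); eliminate b.
Only (d, 3) remains, with payoff 4.

4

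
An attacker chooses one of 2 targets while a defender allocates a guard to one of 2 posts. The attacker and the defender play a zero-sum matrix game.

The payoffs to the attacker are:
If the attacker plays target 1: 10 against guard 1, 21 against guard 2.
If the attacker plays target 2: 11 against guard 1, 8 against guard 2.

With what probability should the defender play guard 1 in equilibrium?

Row minima are 10 and 8, so the attacker's maximin is 10; column maxima are 11 and 21, so the defender's minimax is 11. These differ, so the equilibrium is in mixed strategies.
Let the defender play guard 1 with probability q. The attacker is indifferent when 10q + 21(1−q) = 11q + 8(1−q), giving q = 13/14.

13/14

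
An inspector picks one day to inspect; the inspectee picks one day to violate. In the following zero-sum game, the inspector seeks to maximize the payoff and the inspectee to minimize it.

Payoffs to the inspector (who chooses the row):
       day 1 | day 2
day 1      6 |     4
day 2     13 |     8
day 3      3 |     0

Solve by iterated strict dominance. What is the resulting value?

Column day 1 is strictly dominated by day 2 for the inspectee (4<6, 8<13, 0<3); eliminate day 1.
Row day 1 is strictly dominated by row day 2 (8>4); eliminate day 1.
Row day 3 is strictly dominated by row day 2 (8>0); eliminate day 3.
Only (day 2, day 2) remains, with payoff 8.

8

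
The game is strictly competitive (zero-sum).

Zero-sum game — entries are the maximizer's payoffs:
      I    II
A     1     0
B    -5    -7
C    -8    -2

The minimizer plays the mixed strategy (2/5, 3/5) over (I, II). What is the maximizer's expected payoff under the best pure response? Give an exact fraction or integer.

2/5

A: (1)·(2/5) + (0)·(3/5) = 2/5.
B: (-5)·(2/5) + (-7)·(3/5) = -31/5.
C: (-8)·(2/5) + (-2)·(3/5) = -22/5.
The best pure response is A with expected payoff 2/5.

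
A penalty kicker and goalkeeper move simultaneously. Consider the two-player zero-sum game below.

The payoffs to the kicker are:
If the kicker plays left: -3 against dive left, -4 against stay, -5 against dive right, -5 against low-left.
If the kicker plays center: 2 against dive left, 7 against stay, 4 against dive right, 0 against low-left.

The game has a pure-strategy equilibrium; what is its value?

0

Row minima: -5, 0 → the kicker's maximin is 0.
Column maxima: 2, 7, 4, 0 → the goalkeeper's minimax is 0.
They coincide at (center, low-left), so the value is 0.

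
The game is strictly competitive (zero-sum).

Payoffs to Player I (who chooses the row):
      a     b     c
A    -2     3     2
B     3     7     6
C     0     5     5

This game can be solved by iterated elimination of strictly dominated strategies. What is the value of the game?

3

Column b is strictly dominated by a for Player II (-2<3, 3<7, 0<5); eliminate b.
Column c is strictly dominated by a for Player II (-2<2, 3<6, 0<5); eliminate c.
Row C is strictly dominated by row B (3>0); eliminate C.
Row A is strictly dominated by row B (3>-2); eliminate A.
Only (B, a) remains, with payoff 3.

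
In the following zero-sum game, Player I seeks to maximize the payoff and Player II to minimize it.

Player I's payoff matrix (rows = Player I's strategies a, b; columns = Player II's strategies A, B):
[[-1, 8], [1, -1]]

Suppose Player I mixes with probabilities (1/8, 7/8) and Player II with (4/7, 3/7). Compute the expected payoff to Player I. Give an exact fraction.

Against (4/7, 3/7), each row's expected payoff is a: 20/7; b: 1/7.
Taking the (1/8, 7/8)-weighted average: (1/8)·(20/7) + (7/8)·(1/7) = 27/56.

27/56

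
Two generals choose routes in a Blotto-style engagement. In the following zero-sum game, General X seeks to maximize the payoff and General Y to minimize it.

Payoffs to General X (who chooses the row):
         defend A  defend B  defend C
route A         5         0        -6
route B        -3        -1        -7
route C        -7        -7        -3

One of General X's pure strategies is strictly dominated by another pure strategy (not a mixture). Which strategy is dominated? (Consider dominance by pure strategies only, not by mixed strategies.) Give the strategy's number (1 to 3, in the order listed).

Compare route B with route A: 5 > -3, 0 > -1, -6 > -7.
So route A strictly dominates route B for General X; route B is strictly dominated.

2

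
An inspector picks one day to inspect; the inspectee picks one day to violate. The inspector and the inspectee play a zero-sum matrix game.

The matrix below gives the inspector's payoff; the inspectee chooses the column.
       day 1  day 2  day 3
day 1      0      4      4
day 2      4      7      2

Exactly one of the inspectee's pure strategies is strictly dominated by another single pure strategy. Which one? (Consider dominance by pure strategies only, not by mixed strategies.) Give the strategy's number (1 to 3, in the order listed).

The inspectee prefers columns that give the inspector less. Compare day 2 with day 1: 0 < 4, 4 < 7.
So day 1 strictly dominates day 2 for the inspectee; day 2 is strictly dominated.

2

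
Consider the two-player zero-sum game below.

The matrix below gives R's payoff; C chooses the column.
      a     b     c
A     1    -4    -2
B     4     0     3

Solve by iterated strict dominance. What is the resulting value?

Row A is strictly dominated by row B (4>1, 0>-4, 3>-2); eliminate A.
Column a is strictly dominated by b for C (0<4); eliminate a.
Column c is strictly dominated by b for C (0<3); eliminate c.
Only (B, b) remains, with payoff 0.

0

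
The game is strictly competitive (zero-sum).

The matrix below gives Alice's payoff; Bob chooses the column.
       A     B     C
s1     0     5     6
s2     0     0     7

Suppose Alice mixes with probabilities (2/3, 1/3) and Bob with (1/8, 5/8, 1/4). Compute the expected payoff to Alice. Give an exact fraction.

11/3

Against (1/8, 5/8, 1/4), each row's expected payoff is s1: 37/8; s2: 7/4.
Taking the (2/3, 1/3)-weighted average: (2/3)·(37/8) + (1/3)·(7/4) = 11/3.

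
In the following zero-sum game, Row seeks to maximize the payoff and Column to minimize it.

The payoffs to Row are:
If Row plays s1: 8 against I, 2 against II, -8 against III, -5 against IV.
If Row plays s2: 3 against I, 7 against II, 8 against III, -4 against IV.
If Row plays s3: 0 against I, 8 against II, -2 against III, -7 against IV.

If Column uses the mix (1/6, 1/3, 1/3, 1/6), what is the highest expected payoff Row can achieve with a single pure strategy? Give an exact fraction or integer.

29/6

s1: (8)·(1/6) + (2)·(1/3) + (-8)·(1/3) + (-5)·(1/6) = -3/2.
s2: (3)·(1/6) + (7)·(1/3) + (8)·(1/3) + (-4)·(1/6) = 29/6.
s3: (0)·(1/6) + (8)·(1/3) + (-2)·(1/3) + (-7)·(1/6) = 5/6.
The best pure response is s2 with expected payoff 29/6.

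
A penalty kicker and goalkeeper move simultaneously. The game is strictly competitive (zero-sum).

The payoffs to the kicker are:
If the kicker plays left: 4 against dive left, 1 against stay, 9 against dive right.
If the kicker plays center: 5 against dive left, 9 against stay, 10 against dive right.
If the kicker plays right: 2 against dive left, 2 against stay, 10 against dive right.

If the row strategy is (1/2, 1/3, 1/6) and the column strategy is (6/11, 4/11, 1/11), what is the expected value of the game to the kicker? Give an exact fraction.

293/66

Against (6/11, 4/11, 1/11), each row's expected payoff is left: 37/11; center: 76/11; right: 30/11.
Taking the (1/2, 1/3, 1/6)-weighted average: (1/2)·(37/11) + (1/3)·(76/11) + (1/6)·(30/11) = 293/66.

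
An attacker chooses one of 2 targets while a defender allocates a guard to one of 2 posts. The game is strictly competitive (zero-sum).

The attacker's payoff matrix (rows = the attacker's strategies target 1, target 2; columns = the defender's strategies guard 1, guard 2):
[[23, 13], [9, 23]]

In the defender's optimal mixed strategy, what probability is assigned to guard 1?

Row minima are 13 and 9, so the attacker's maximin is 13; column maxima are 23 and 23, so the defender's minimax is 23. These differ, so the equilibrium is in mixed strategies.
Let the defender play guard 1 with probability q. The attacker is indifferent when 23q + 13(1−q) = 9q + 23(1−q), giving q = 5/12.

5/12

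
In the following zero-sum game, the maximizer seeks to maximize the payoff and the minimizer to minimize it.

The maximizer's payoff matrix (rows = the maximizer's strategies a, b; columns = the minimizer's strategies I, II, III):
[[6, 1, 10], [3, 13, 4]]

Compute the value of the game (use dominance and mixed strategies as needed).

Column III is strictly dominated by I for the minimizer (it gives the maximizer more in every row).
The remaining 2×2 game on (a, b) × (I, II) has no saddle point. Let the maximizer play a with probability p; indifference gives 6p + 3(1−p) = p + 13(1−p), so p = 2/3.
Similarly the minimizer's optimal q on I is 4/5, and the value is 6·(4/5) + (1)·(1/5) = 5.

5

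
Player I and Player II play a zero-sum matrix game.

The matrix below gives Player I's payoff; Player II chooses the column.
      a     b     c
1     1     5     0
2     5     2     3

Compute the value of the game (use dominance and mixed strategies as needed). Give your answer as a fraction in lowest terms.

Column a is strictly dominated by c for Player II (it gives Player I more in every row).
The remaining 2×2 game on (1, 2) × (b, c) has no saddle point. Let Player I play 1 with probability p; indifference gives 5p + 2(1−p) = 3(1−p), so p = 1/6.
Similarly Player II's optimal q on b is 1/2, and the value is 5·(1/2) + (0)·(1/2) = 5/2.

5/2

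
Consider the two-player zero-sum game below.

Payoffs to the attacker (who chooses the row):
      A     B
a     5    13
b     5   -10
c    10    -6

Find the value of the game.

20/3

Row b is strictly dominated by row c, so the attacker never plays it.
The remaining 2×2 game on (a, c) × (A, B) has no saddle point. Let the attacker play a with probability p; indifference gives 5p + 10(1−p) = 13p − 6(1−p), so p = 2/3.
Similarly the defender's optimal q on A is 19/24, and the value is 5·(19/24) + (13)·(5/24) = 20/3.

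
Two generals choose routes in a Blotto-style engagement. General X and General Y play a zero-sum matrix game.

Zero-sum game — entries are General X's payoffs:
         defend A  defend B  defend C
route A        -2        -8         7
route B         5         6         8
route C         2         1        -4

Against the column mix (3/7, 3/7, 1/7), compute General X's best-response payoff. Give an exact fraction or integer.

route A: (-2)·(3/7) + (-8)·(3/7) + (7)·(1/7) = -23/7.
route B: (5)·(3/7) + (6)·(3/7) + (8)·(1/7) = 41/7.
route C: (2)·(3/7) + (1)·(3/7) + (-4)·(1/7) = 5/7.
The best pure response is route B with expected payoff 41/7.

41/7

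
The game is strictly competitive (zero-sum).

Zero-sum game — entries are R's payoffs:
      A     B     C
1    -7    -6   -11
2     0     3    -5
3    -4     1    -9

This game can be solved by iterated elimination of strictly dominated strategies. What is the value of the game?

Column A is strictly dominated by C for C (-11<-7, -5<0, -9<-4); eliminate A.
Column B is strictly dominated by C for C (-11<-6, -5<3, -9<1); eliminate B.
Row 1 is strictly dominated by row 2 (-5>-11); eliminate 1.
Row 3 is strictly dominated by row 2 (-5>-9); eliminate 3.
Only (2, C) remains, with payoff -5.

-5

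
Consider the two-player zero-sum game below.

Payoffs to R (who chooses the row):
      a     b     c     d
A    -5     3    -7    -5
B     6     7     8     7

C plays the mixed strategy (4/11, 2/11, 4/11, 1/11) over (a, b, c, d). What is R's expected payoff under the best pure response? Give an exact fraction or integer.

7

A: (-5)·(4/11) + (3)·(2/11) + (-7)·(4/11) + (-5)·(1/11) = -47/11.
B: (6)·(4/11) + (7)·(2/11) + (8)·(4/11) + (7)·(1/11) = 7.
The best pure response is B with expected payoff 7.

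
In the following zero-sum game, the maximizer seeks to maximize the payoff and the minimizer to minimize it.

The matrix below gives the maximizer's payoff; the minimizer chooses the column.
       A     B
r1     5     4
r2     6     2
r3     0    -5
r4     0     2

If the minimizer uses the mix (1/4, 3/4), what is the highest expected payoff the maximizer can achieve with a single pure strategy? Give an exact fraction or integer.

r1: (5)·(1/4) + (4)·(3/4) = 17/4.
r2: (6)·(1/4) + (2)·(3/4) = 3.
r3: (0)·(1/4) + (-5)·(3/4) = -15/4.
r4: (0)·(1/4) + (2)·(3/4) = 3/2.
The best pure response is r1 with expected payoff 17/4.

17/4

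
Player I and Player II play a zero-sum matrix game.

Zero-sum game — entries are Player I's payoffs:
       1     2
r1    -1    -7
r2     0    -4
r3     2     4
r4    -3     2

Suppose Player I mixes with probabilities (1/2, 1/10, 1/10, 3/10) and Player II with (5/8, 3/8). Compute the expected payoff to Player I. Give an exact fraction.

-147/80

Against (5/8, 3/8), each row's expected payoff is r1: -13/4; r2: -3/2; r3: 11/4; r4: -9/8.
Taking the (1/2, 1/10, 1/10, 3/10)-weighted average: (1/2)·(-13/4) + (1/10)·(-3/2) + (1/10)·(11/4) + (3/10)·(-9/8) = -147/80.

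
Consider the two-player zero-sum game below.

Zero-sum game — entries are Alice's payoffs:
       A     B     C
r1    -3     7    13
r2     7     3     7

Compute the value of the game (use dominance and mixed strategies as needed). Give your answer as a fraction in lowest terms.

29/7

Column C is strictly dominated by B for Bob (it gives Alice more in every row).
The remaining 2×2 game on (r1, r2) × (A, B) has no saddle point. Let Alice play r1 with probability p; indifference gives −3p + 7(1−p) = 7p + 3(1−p), so p = 2/7.
Similarly Bob's optimal q on A is 2/7, and the value is -3·(2/7) + (7)·(5/7) = 29/7.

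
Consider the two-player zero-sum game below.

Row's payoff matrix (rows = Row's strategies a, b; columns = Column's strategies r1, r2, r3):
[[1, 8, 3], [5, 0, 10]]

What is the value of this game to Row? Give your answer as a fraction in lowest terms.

Column r3 is strictly dominated by r1 for Column (it gives Row more in every row).
The remaining 2×2 game on (a, b) × (r1, r2) has no saddle point. Let Row play a with probability p; indifference gives p + 5(1−p) = 8p, so p = 5/12.
Similarly Column's optimal q on r1 is 2/3, and the value is 1·(2/3) + (8)·(1/3) = 10/3.

10/3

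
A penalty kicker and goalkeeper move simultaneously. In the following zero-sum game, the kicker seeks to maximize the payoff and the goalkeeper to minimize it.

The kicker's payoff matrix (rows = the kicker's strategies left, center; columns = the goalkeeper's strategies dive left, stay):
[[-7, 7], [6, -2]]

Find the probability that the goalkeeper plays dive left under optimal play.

9/22

Row minima are -7 and -2, so the kicker's maximin is -2; column maxima are 6 and 7, so the goalkeeper's minimax is 6. These differ, so the equilibrium is in mixed strategies.
Let the goalkeeper play dive left with probability q. The kicker is indifferent when −7q + 7(1−q) = 6q − 2(1−q), giving q = 9/22.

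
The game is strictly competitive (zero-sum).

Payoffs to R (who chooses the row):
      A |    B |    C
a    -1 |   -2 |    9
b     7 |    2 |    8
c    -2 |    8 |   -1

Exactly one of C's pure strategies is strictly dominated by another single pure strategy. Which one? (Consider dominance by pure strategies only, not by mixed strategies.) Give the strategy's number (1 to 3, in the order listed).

3

C prefers columns that give R less. Compare C with A: -1 < 9, 7 < 8, -2 < -1.
So A strictly dominates C for C; C is strictly dominated.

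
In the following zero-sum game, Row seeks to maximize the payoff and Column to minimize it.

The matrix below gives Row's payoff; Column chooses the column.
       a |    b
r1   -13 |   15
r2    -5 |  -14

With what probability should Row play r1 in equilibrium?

9/37

Row minima are -13 and -14, so Row's maximin is -13; column maxima are -5 and 15, so Column's minimax is -5. These differ, so the equilibrium is in mixed strategies.
Let Row play r1 with probability p. Column is indifferent when −13p − 5(1−p) = 15p − 14(1−p), giving p = 9/37.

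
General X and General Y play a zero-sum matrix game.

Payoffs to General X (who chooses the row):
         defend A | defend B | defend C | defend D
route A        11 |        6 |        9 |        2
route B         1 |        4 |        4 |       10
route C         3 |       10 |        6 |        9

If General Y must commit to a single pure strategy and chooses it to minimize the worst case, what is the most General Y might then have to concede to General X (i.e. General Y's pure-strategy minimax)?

9

The worst case (largest entry) in each column is defend A: 11, defend B: 10, defend C: 9, defend D: 10.
The best (smallest) of these is 9.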